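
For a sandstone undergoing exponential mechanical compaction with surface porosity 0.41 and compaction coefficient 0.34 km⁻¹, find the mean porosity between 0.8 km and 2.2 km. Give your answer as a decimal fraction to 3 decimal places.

0.249

⟨φ⟩ = (1/(z₂−z₁)) ∫ φ₀ e^(−kz) dz = φ₀·(e^(−k·z₁) − e^(−k·z₂)) / (k·(z₂−z₁))
e^(−0.34×0.8) = 0.7619; e^(−0.34×2.2) = 0.4733
⟨φ⟩ = 0.41 × (0.7619 − 0.4733) / (0.34 × 1.4) = 0.41 × 0.6062 = 0.2485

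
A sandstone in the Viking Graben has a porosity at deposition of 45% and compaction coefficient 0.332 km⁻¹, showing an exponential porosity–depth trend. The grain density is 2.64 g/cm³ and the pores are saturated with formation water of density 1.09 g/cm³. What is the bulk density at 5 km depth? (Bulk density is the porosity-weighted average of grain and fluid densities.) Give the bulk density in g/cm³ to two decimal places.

Porosity at depth: phi = 0.45·exp(−0.332×5) = 0.45×0.1901 = 0.0856
Bulk density: ρ_b = (1−phi)ρ_g + phi·ρ_f = 0.9144×2.64 + 0.0856×1.09
       = 2.414 + 0.093 = 2.507 g/cm³

2.51 g/cm³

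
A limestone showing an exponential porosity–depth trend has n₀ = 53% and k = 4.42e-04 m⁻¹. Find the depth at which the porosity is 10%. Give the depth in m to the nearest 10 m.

Working in km (1 km = 1000 m; k in km⁻¹ = k in m⁻¹ × 1000):
Invert Athy's law: d = ln(n₀/n) / k
d = ln(0.53/0.1) / 0.442 = ln(5.3) / 0.442 = 1.6677 / 0.442 = 3.773 km

3770 m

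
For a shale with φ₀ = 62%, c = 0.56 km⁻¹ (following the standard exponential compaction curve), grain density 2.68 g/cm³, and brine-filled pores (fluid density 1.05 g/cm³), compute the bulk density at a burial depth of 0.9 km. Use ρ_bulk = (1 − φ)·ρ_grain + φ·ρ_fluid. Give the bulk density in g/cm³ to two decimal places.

Porosity at depth: φ = 0.62·exp(−0.56×0.9) = 0.62×0.6041 = 0.3745
Bulk density: ρ_b = (1−φ)ρ_g + φ·ρ_f = 0.6255×2.68 + 0.3745×1.05
       = 1.676 + 0.393 = 2.069 g/cm³

2.07 g/cm³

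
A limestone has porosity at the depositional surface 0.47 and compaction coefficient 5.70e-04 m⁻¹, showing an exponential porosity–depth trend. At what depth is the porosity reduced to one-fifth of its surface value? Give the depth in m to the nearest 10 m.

2820 m

Working in km (1 km = 1000 m; c in km⁻¹ = c in m⁻¹ × 1000):
phi/phi₀ = 1/5 ⇒ exp(−c·Z) = 1/5 ⇒ Z = ln(5) / c
Z = 1.6094 / 0.57 = 2.824 km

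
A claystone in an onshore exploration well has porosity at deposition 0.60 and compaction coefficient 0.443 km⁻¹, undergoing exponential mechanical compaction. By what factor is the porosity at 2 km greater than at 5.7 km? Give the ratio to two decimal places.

phi(z₁)/phi(z₂) = e^(−β·z₁)/e^(−β·z₂) = e^{β(z₂−z₁)}
= exp(0.443 × 3.7) = exp(1.639) = 5.1505

5.15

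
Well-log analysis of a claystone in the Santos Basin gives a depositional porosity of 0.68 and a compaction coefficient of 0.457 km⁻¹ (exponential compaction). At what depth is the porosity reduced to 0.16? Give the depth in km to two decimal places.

Invert Athy's law: d = ln(n₀/n) / k
d = ln(0.68/0.16) / 0.457 = ln(4.25) / 0.457 = 1.4469 / 0.457 = 3.166 km

3.17 km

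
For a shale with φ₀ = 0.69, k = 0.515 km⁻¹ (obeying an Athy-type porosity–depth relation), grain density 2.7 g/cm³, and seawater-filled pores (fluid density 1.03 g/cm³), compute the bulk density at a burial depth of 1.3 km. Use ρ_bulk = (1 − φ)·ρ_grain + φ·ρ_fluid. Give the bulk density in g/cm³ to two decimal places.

Porosity at depth: φ = 0.69·exp(−0.515×1.3) = 0.69×0.5120 = 0.3533
Bulk density: ρ_b = (1−φ)ρ_g + φ·ρ_f = 0.6467×2.7 + 0.3533×1.03
       = 1.746 + 0.364 = 2.110 g/cm³

2.11 g/cm³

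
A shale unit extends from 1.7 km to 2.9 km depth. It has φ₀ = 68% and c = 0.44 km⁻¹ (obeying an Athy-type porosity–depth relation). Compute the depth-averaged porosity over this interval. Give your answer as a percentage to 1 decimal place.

25.0%

⟨φ⟩ = (1/(z₂−z₁)) ∫ φ₀ e^(−cz) dz = φ₀·(e^(−c·z₁) − e^(−c·z₂)) / (c·(z₂−z₁))
e^(−0.44×1.7) = 0.4733; e^(−0.44×2.9) = 0.2792
⟨φ⟩ = 0.68 × (0.4733 − 0.2792) / (0.44 × 1.2) = 0.68 × 0.3677 = 0.2501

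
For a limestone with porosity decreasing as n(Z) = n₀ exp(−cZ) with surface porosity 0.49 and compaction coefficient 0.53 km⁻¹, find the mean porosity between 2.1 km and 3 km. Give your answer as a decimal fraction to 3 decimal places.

0.128

⟨n⟩ = (1/(Z₂−Z₁)) ∫ n₀ e^(−cZ) dZ = n₀·(e^(−c·Z₁) − e^(−c·Z₂)) / (c·(Z₂−Z₁))
e^(−0.53×2.1) = 0.3286; e^(−0.53×3) = 0.2039
⟨n⟩ = 0.49 × (0.3286 − 0.2039) / (0.53 × 0.9) = 0.49 × 0.2613 = 0.1280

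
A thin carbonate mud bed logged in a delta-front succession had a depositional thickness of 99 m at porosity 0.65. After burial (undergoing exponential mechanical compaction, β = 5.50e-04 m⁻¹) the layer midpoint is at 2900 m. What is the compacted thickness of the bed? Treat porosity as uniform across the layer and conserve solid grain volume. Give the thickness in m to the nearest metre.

40 m

Working in km (1 km = 1000 m; β in km⁻¹ = β in m⁻¹ × 1000):
Porosity at 2.9 km: φ = 0.65·exp(−0.55×2.9) = 0.1319
Solid-volume conservation: h(1−φ) = h₀(1−φ₀) ⇒ h = h₀·(1−φ₀)/(1−φ)
h = 0.099 × (1 − 0.65)/(1 − 0.1319) = 0.099 × 0.4032 = 0.0399 km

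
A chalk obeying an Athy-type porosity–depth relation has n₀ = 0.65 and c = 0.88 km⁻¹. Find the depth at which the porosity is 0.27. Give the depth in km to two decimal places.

Invert Athy's law: d = ln(n₀/n) / c
d = ln(0.65/0.27) / 0.88 = ln(2.407) / 0.88 = 0.8786 / 0.88 = 0.998 km

1.00 km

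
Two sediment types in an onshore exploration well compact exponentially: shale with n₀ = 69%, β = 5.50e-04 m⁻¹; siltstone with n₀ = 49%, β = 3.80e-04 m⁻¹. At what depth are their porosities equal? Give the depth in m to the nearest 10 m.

Working in km (1 km = 1000 m; β in km⁻¹ = β in m⁻¹ × 1000):
Set n₀ₐ e^(−βₐz) = n₀ᵦ e^(−βᵦz) ⇒ ln(n₀ₐ/n₀ᵦ) = (βₐ − βᵦ)·z
z = ln(0.69/0.49) / (0.55 − 0.38) = 0.3423 / 0.17 = 2.013 km

2010 m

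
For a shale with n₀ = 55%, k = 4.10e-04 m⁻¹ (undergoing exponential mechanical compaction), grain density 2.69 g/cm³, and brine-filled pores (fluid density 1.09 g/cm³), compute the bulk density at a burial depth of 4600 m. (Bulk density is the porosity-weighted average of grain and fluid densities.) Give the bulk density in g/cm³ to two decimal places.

2.56 g/cm³

Working in km (1 km = 1000 m; k in km⁻¹ = k in m⁻¹ × 1000):
Porosity at depth: n = 0.55·exp(−0.41×4.6) = 0.55×0.1517 = 0.0834
Bulk density: ρ_b = (1−n)ρ_g + n·ρ_f = 0.9166×2.69 + 0.0834×1.09
       = 2.466 + 0.091 = 2.557 g/cm³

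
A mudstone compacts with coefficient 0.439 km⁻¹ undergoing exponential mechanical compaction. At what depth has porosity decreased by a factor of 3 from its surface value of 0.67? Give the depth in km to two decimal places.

n/n₀ = 1/3 ⇒ exp(−β·d) = 1/3 ⇒ d = ln(3) / β
d = 1.0986 / 0.439 = 2.503 km

2.50 km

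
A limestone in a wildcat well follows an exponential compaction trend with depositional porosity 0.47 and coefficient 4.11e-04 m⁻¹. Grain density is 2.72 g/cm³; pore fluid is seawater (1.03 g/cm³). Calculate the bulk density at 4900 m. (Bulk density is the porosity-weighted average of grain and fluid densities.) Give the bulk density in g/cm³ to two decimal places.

Working in km (1 km = 1000 m; c in km⁻¹ = c in m⁻¹ × 1000):
Porosity at depth: φ = 0.47·exp(−0.411×4.9) = 0.47×0.1335 = 0.0627
Bulk density: ρ_b = (1−φ)ρ_g + φ·ρ_f = 0.9373×2.72 + 0.0627×1.03
       = 2.549 + 0.065 = 2.614 g/cm³

2.61 g/cm³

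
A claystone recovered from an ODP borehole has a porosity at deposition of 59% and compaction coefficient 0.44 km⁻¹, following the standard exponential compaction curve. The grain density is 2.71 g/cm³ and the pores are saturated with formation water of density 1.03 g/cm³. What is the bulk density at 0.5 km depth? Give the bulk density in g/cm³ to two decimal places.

1.91 g/cm³

Porosity at depth: phi = 0.59·exp(−0.44×0.5) = 0.59×0.8025 = 0.4735
Bulk density: ρ_b = (1−phi)ρ_g + phi·ρ_f = 0.5265×2.71 + 0.4735×1.03
       = 1.427 + 0.488 = 1.915 g/cm³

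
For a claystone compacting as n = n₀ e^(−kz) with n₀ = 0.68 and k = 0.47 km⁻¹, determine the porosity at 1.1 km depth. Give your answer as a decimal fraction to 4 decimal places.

n = n₀·exp(−k·z) = 0.68 × exp(−0.47 × 1.1) = 0.68 × exp(−0.517)
  = 0.68 × 0.5963 = 0.4055

0.4055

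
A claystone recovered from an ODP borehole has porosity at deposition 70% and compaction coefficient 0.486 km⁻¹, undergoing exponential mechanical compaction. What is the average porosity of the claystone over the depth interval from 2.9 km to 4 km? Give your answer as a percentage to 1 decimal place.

⟨phi⟩ = (1/(d₂−d₁)) ∫ phi₀ e^(−cd) dd = phi₀·(e^(−c·d₁) − e^(−c·d₂)) / (c·(d₂−d₁))
e^(−0.486×2.9) = 0.2443; e^(−0.486×4) = 0.1431
⟨phi⟩ = 0.7 × (0.2443 − 0.1431) / (0.486 × 1.1) = 0.7 × 0.1892 = 0.1325

13.2%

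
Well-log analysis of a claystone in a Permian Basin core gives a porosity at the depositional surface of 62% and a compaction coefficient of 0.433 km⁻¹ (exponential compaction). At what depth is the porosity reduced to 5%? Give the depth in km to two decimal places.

Invert Athy's law: Z = ln(φ₀/φ) / k
Z = ln(0.62/0.05) / 0.433 = ln(12.4) / 0.433 = 2.5177 / 0.433 = 5.815 km

5.81 km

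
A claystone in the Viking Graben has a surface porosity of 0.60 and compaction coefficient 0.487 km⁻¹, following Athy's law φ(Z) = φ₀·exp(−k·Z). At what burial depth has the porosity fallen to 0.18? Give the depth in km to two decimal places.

2.47 km

Invert Athy's law: Z = ln(φ₀/φ) / k
Z = ln(0.6/0.18) / 0.487 = ln(3.333) / 0.487 = 1.2040 / 0.487 = 2.472 km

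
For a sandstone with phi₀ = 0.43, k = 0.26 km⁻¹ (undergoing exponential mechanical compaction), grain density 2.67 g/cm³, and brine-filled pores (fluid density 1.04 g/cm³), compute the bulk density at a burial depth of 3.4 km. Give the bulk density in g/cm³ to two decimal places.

Porosity at depth: phi = 0.43·exp(−0.26×3.4) = 0.43×0.4131 = 0.1776
Bulk density: ρ_b = (1−phi)ρ_g + phi·ρ_f = 0.8224×2.67 + 0.1776×1.04
       = 2.196 + 0.185 = 2.380 g/cm³

2.38 g/cm³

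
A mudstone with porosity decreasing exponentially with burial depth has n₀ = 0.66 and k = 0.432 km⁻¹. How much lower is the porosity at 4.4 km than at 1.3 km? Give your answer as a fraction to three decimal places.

n(1.3) = 0.66·e^(−0.432×1.3) = 0.3764
n(4.4) = 0.66·e^(−0.432×4.4) = 0.0986
Δn = 0.3764 − 0.0986 = 0.2778

0.278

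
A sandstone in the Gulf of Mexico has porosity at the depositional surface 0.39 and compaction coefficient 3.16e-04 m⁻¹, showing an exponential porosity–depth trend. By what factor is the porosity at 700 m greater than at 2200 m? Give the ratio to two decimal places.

Working in km (1 km = 1000 m; k in km⁻¹ = k in m⁻¹ × 1000):
n(d₁)/n(d₂) = e^(−k·d₁)/e^(−k·d₂) = e^{k(d₂−d₁)}
= exp(0.316 × 1.5) = exp(0.474) = 1.6064

1.61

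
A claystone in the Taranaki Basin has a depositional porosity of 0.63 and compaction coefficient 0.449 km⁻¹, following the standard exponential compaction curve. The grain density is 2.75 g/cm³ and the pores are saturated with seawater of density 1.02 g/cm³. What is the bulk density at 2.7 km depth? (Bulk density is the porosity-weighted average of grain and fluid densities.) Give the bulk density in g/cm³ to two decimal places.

2.43 g/cm³

Porosity at depth: phi = 0.63·exp(−0.449×2.7) = 0.63×0.2975 = 0.1874
Bulk density: ρ_b = (1−phi)ρ_g + phi·ρ_f = 0.8126×2.75 + 0.1874×1.02
       = 2.235 + 0.191 = 2.426 g/cm³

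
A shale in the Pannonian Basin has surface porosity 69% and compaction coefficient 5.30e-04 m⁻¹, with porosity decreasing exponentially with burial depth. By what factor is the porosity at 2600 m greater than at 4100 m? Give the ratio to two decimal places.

Working in km (1 km = 1000 m; k in km⁻¹ = k in m⁻¹ × 1000):
φ(z₁)/φ(z₂) = e^(−k·z₁)/e^(−k·z₂) = e^{k(z₂−z₁)}
= exp(0.53 × 1.5) = exp(0.795) = 2.2144

2.21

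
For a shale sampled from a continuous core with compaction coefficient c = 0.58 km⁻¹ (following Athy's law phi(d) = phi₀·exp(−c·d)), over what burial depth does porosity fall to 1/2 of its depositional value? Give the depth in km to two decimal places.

phi/phi₀ = 1/2 ⇒ exp(−c·d) = 1/2 ⇒ d = ln(2) / c
d = 0.6931 / 0.58 = 1.195 km

1.20 km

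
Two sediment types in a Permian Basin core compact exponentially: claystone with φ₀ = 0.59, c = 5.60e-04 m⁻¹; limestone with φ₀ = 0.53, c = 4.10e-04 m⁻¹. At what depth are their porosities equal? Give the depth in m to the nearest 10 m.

Working in km (1 km = 1000 m; c in km⁻¹ = c in m⁻¹ × 1000):
Set φ₀ₐ e^(−cₐd) = φ₀ᵦ e^(−cᵦd) ⇒ ln(φ₀ₐ/φ₀ᵦ) = (cₐ − cᵦ)·d
d = ln(0.59/0.53) / (0.56 − 0.41) = 0.1072 / 0.15 = 0.715 km

710 m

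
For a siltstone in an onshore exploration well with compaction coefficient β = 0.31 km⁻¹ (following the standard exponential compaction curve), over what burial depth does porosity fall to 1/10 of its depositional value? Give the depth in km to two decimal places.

7.43 km

n/n₀ = 1/10 ⇒ exp(−β·Z) = 1/10 ⇒ Z = ln(10) / β
Z = 2.3026 / 0.31 = 7.428 km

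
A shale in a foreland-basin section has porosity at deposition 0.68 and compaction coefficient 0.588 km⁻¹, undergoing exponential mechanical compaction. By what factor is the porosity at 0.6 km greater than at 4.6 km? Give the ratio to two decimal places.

10.51

n(d₁)/n(d₂) = e^(−β·d₁)/e^(−β·d₂) = e^{β(d₂−d₁)}
= exp(0.588 × 4) = exp(2.352) = 10.5066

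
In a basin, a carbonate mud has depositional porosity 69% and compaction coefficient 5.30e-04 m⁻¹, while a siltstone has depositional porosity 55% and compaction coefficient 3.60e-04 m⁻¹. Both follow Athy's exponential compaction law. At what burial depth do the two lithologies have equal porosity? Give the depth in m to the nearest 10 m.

Working in km (1 km = 1000 m; β in km⁻¹ = β in m⁻¹ × 1000):
Set phi₀ₐ e^(−βₐd) = phi₀ᵦ e^(−βᵦd) ⇒ ln(phi₀ₐ/phi₀ᵦ) = (βₐ − βᵦ)·d
d = ln(0.69/0.55) / (0.53 − 0.36) = 0.2268 / 0.17 = 1.334 km

1330 m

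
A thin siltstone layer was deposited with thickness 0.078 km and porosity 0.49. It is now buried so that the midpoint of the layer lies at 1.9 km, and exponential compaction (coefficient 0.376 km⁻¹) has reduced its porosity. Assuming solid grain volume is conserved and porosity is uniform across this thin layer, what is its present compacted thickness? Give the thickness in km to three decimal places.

0.052 km

Porosity at 1.9 km: phi = 0.49·exp(−0.376×1.9) = 0.2398
Solid-volume conservation: h(1−phi) = h₀(1−phi₀) ⇒ h = h₀·(1−phi₀)/(1−phi)
h = 0.078 × (1 − 0.49)/(1 − 0.2398) = 0.078 × 0.6709 = 0.0523 km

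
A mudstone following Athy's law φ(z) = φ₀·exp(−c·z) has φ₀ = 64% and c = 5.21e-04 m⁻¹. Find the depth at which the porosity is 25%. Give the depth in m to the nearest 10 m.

Working in km (1 km = 1000 m; c in km⁻¹ = c in m⁻¹ × 1000):
Invert Athy's law: z = ln(φ₀/φ) / c
z = ln(0.64/0.25) / 0.521 = ln(2.56) / 0.521 = 0.9400 / 0.521 = 1.804 km

1800 m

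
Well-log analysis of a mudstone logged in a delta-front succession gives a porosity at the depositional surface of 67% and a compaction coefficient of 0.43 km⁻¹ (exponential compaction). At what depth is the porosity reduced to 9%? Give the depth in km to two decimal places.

Invert Athy's law: d = ln(φ₀/φ) / β
d = ln(0.67/0.09) / 0.43 = ln(7.444) / 0.43 = 2.0075 / 0.43 = 4.669 km

4.67 km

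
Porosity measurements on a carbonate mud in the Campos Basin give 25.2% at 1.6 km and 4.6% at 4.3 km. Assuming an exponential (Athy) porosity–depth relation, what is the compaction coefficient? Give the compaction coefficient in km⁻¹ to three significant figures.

0.630 km⁻¹

Athy: phi(d) = phi₀ e^(−cd) ⇒ phi₁/phi₂ = e^{c(d₂−d₁)} ⇒ c = ln(phi₁/phi₂)/(d₂−d₁)
c = ln(0.252/0.046) / (4.3 − 1.6) = ln(5.478) / 2.7 = 1.7008 / 2.7 = 0.6299 km⁻¹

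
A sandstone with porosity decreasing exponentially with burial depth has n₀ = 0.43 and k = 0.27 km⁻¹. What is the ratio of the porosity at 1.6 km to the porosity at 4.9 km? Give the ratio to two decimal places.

2.44

n(Z₁)/n(Z₂) = e^(−k·Z₁)/e^(−k·Z₂) = e^{k(Z₂−Z₁)}
= exp(0.27 × 3.3) = exp(0.891) = 2.4376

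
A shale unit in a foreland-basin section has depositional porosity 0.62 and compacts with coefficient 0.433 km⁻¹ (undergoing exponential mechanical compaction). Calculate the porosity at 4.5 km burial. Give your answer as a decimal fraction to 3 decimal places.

0.088

phi = phi₀·exp(−k·Z) = 0.62 × exp(−0.433 × 4.5) = 0.62 × exp(−1.948)
  = 0.62 × 0.1425 = 0.0883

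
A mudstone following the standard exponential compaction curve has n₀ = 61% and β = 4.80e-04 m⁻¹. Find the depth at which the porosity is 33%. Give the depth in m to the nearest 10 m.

1280 m

Working in km (1 km = 1000 m; β in km⁻¹ = β in m⁻¹ × 1000):
Invert Athy's law: Z = ln(n₀/n) / β
Z = ln(0.61/0.33) / 0.48 = ln(1.848) / 0.48 = 0.6144 / 0.48 = 1.280 km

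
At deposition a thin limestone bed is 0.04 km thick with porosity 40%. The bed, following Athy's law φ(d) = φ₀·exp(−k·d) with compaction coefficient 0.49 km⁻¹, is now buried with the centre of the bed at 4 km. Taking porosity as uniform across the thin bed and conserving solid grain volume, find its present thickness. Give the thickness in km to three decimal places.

0.025 km

Porosity at 4 km: φ = 0.4·exp(−0.49×4) = 0.0563
Solid-volume conservation: h(1−φ) = h₀(1−φ₀) ⇒ h = h₀·(1−φ₀)/(1−φ)
h = 0.04 × (1 − 0.4)/(1 − 0.0563) = 0.04 × 0.6358 = 0.0254 km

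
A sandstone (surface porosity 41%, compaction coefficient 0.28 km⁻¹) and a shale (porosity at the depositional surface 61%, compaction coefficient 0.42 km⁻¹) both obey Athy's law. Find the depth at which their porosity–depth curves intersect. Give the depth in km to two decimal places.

2.84 km

Set φ₀ₐ e^(−kₐd) = φ₀ᵦ e^(−kᵦd) ⇒ ln(φ₀ₐ/φ₀ᵦ) = (kₐ − kᵦ)·d
d = ln(0.41/0.61) / (0.28 − 0.42) = -0.3973 / -0.14 = 2.838 km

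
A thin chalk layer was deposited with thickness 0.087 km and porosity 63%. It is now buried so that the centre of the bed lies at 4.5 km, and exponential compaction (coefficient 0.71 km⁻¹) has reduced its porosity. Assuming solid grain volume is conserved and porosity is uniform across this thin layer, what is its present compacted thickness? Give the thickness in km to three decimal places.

0.033 km

Porosity at 4.5 km: n = 0.63·exp(−0.71×4.5) = 0.0258
Solid-volume conservation: h(1−n) = h₀(1−n₀) ⇒ h = h₀·(1−n₀)/(1−n)
h = 0.087 × (1 − 0.63)/(1 − 0.0258) = 0.087 × 0.3798 = 0.0330 km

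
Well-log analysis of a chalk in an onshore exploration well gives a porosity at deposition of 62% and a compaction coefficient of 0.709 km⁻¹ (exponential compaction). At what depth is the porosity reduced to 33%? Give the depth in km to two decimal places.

0.89 km

Invert Athy's law: Z = ln(phi₀/phi) / k
Z = ln(0.62/0.33) / 0.709 = ln(1.879) / 0.709 = 0.6306 / 0.709 = 0.889 km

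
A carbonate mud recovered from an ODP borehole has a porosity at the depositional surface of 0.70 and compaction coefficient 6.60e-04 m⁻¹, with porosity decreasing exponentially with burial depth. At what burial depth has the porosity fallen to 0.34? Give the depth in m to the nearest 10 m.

1090 m

Working in km (1 km = 1000 m; β in km⁻¹ = β in m⁻¹ × 1000):
Invert Athy's law: Z = ln(phi₀/phi) / β
Z = ln(0.7/0.34) / 0.66 = ln(2.059) / 0.66 = 0.7221 / 0.66 = 1.094 km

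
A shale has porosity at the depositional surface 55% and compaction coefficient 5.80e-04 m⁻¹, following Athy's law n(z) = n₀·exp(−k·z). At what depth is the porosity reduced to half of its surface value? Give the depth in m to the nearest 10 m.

1200 m

Working in km (1 km = 1000 m; k in km⁻¹ = k in m⁻¹ × 1000):
n/n₀ = 1/2 ⇒ exp(−k·z) = 1/2 ⇒ z = ln(2) / k
z = 0.6931 / 0.58 = 1.195 km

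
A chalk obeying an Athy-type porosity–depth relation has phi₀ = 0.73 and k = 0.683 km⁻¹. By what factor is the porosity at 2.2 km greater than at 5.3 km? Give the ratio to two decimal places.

8.31

phi(d₁)/phi(d₂) = e^(−k·d₁)/e^(−k·d₂) = e^{k(d₂−d₁)}
= exp(0.683 × 3.1) = exp(2.117) = 8.3087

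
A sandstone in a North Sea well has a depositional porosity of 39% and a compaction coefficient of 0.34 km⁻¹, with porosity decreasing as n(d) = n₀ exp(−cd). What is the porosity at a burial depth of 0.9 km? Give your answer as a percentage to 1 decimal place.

n = n₀·exp(−c·d) = 0.39 × exp(−0.34 × 0.9) = 0.39 × exp(−0.306)
  = 0.39 × 0.7364 = 0.2872

28.7%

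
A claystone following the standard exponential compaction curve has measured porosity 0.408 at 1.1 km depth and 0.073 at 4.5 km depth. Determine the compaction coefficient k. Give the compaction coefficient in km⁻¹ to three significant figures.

Athy: phi(d) = phi₀ e^(−kd) ⇒ phi₁/phi₂ = e^{k(d₂−d₁)} ⇒ k = ln(phi₁/phi₂)/(d₂−d₁)
k = ln(0.408/0.073) / (4.5 − 1.1) = ln(5.589) / 3.4 = 1.7208 / 3.4 = 0.5061 km⁻¹

0.506 km⁻¹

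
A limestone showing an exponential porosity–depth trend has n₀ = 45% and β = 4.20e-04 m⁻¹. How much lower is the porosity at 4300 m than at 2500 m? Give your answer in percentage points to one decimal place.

8.4 percentage points

Working in km (1 km = 1000 m; β in km⁻¹ = β in m⁻¹ × 1000):
n(2.5) = 0.45·e^(−0.42×2.5) = 0.1575
n(4.3) = 0.45·e^(−0.42×4.3) = 0.0739
Δn = 0.1575 − 0.0739 = 0.0835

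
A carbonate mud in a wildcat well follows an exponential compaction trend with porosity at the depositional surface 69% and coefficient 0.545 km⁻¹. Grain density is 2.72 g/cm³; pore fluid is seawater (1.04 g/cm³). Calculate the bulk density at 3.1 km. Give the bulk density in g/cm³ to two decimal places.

Porosity at depth: phi = 0.69·exp(−0.545×3.1) = 0.69×0.1846 = 0.1274
Bulk density: ρ_b = (1−phi)ρ_g + phi·ρ_f = 0.8726×2.72 + 0.1274×1.04
       = 2.374 + 0.132 = 2.506 g/cm³

2.51 g/cm³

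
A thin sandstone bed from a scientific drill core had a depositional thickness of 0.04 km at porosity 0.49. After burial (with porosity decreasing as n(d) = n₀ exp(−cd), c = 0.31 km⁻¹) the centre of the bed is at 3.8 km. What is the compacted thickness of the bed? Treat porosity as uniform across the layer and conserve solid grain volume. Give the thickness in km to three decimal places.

0.024 km

Porosity at 3.8 km: n = 0.49·exp(−0.31×3.8) = 0.1509
Solid-volume conservation: h(1−n) = h₀(1−n₀) ⇒ h = h₀·(1−n₀)/(1−n)
h = 0.04 × (1 − 0.49)/(1 − 0.1509) = 0.04 × 0.6006 = 0.0240 km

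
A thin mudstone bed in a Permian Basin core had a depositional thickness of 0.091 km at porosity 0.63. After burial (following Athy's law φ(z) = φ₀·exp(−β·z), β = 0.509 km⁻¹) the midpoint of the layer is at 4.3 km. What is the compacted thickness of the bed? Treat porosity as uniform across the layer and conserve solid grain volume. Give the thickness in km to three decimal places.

0.036 km

Porosity at 4.3 km: φ = 0.63·exp(−0.509×4.3) = 0.0706
Solid-volume conservation: h(1−φ) = h₀(1−φ₀) ⇒ h = h₀·(1−φ₀)/(1−φ)
h = 0.091 × (1 − 0.63)/(1 − 0.0706) = 0.091 × 0.3981 = 0.0362 km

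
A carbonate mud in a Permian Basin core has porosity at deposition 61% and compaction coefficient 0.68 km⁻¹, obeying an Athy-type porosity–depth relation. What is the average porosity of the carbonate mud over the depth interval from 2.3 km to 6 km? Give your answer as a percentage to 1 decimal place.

4.7%

⟨n⟩ = (1/(Z₂−Z₁)) ∫ n₀ e^(−cZ) dZ = n₀·(e^(−c·Z₁) − e^(−c·Z₂)) / (c·(Z₂−Z₁))
e^(−0.68×2.3) = 0.2093; e^(−0.68×6) = 0.0169
⟨n⟩ = 0.61 × (0.2093 − 0.0169) / (0.68 × 3.7) = 0.61 × 0.0765 = 0.0466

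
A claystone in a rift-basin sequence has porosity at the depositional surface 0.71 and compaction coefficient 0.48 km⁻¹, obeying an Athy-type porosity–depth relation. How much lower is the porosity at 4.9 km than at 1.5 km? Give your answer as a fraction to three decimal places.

n(1.5) = 0.71·e^(−0.48×1.5) = 0.3456
n(4.9) = 0.71·e^(−0.48×4.9) = 0.0676
Δn = 0.3456 − 0.0676 = 0.2780

0.278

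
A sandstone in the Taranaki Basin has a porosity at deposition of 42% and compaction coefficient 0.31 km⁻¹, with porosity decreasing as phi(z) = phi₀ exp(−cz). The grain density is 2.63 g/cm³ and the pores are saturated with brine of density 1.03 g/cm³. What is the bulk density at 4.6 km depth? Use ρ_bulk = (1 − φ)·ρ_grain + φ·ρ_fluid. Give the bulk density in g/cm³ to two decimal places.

2.47 g/cm³

Porosity at depth: phi = 0.42·exp(−0.31×4.6) = 0.42×0.2403 = 0.1009
Bulk density: ρ_b = (1−phi)ρ_g + phi·ρ_f = 0.8991×2.63 + 0.1009×1.03
       = 2.365 + 0.104 = 2.469 g/cm³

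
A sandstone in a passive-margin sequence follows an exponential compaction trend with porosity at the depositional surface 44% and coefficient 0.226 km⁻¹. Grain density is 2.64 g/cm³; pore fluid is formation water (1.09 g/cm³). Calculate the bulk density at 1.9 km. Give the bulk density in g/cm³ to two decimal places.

2.20 g/cm³

Porosity at depth: n = 0.44·exp(−0.226×1.9) = 0.44×0.6509 = 0.2864
Bulk density: ρ_b = (1−n)ρ_g + n·ρ_f = 0.7136×2.64 + 0.2864×1.09
       = 1.884 + 0.312 = 2.196 g/cm³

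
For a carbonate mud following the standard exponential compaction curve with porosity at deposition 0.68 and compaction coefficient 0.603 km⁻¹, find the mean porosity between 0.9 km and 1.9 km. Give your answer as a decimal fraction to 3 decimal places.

⟨φ⟩ = (1/(Z₂−Z₁)) ∫ φ₀ e^(−βZ) dZ = φ₀·(e^(−β·Z₁) − e^(−β·Z₂)) / (β·(Z₂−Z₁))
e^(−0.603×0.9) = 0.5812; e^(−0.603×1.9) = 0.3180
⟨φ⟩ = 0.68 × (0.5812 − 0.3180) / (0.603 × 1) = 0.68 × 0.4364 = 0.2968

0.297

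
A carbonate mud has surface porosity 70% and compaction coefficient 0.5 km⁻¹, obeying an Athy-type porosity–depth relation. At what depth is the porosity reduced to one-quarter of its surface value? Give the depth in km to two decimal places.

2.77 km

φ/φ₀ = 1/4 ⇒ exp(−k·d) = 1/4 ⇒ d = ln(4) / k
d = 1.3863 / 0.5 = 2.773 km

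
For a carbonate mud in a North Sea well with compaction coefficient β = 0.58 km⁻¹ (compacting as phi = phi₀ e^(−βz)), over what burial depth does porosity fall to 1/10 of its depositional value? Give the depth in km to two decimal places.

phi/phi₀ = 1/10 ⇒ exp(−β·z) = 1/10 ⇒ z = ln(10) / β
z = 2.3026 / 0.58 = 3.970 km

3.97 km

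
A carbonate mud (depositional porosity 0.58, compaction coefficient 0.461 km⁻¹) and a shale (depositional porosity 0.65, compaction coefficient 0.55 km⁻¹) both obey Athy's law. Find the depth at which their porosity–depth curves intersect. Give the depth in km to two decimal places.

Set φ₀ₐ e^(−cₐd) = φ₀ᵦ e^(−cᵦd) ⇒ ln(φ₀ₐ/φ₀ᵦ) = (cₐ − cᵦ)·d
d = ln(0.58/0.65) / (0.461 − 0.55) = -0.1139 / -0.089 = 1.280 km

1.28 km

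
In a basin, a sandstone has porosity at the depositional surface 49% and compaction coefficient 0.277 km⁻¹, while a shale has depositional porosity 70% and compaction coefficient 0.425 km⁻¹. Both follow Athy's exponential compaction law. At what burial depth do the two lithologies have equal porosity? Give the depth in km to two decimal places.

Set phi₀ₐ e^(−cₐz) = phi₀ᵦ e^(−cᵦz) ⇒ ln(phi₀ₐ/phi₀ᵦ) = (cₐ − cᵦ)·z
z = ln(0.49/0.7) / (0.277 − 0.425) = -0.3567 / -0.148 = 2.410 km

2.41 km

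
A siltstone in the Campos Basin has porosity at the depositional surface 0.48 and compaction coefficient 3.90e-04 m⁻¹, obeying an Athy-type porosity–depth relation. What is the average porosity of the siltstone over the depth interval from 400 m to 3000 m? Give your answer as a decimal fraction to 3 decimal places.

0.258

Working in km (1 km = 1000 m; c in km⁻¹ = c in m⁻¹ × 1000):
⟨φ⟩ = (1/(Z₂−Z₁)) ∫ φ₀ e^(−cZ) dZ = φ₀·(e^(−c·Z₁) − e^(−c·Z₂)) / (c·(Z₂−Z₁))
e^(−0.39×0.4) = 0.8556; e^(−0.39×3) = 0.3104
⟨φ⟩ = 0.48 × (0.8556 − 0.3104) / (0.39 × 2.6) = 0.48 × 0.5377 = 0.2581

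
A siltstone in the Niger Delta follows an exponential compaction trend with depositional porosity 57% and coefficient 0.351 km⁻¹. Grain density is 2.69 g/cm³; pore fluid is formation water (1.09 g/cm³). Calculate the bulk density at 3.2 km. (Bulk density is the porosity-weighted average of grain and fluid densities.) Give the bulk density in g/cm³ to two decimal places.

2.39 g/cm³

Porosity at depth: φ = 0.57·exp(−0.351×3.2) = 0.57×0.3252 = 0.1854
Bulk density: ρ_b = (1−φ)ρ_g + φ·ρ_f = 0.8146×2.69 + 0.1854×1.09
       = 2.191 + 0.202 = 2.393 g/cm³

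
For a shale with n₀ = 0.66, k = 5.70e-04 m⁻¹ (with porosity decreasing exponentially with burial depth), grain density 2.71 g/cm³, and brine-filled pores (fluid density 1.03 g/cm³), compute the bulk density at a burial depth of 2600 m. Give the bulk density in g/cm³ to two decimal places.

2.46 g/cm³

Working in km (1 km = 1000 m; k in km⁻¹ = k in m⁻¹ × 1000):
Porosity at depth: n = 0.66·exp(−0.57×2.6) = 0.66×0.2272 = 0.1499
Bulk density: ρ_b = (1−n)ρ_g + n·ρ_f = 0.8501×2.71 + 0.1499×1.03
       = 2.304 + 0.154 = 2.458 g/cm³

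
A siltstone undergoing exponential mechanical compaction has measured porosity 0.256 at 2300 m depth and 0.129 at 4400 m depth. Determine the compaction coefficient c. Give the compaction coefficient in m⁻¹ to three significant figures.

Working in km (1 km = 1000 m; c in km⁻¹ = c in m⁻¹ × 1000):
Athy: φ(Z) = φ₀ e^(−cZ) ⇒ φ₁/φ₂ = e^{c(Z₂−Z₁)} ⇒ c = ln(φ₁/φ₂)/(Z₂−Z₁)
c = ln(0.256/0.129) / (4.4 − 2.3) = ln(1.984) / 2.1 = 0.6854 / 2.1 = 0.3264 km⁻¹

0.000326 m⁻¹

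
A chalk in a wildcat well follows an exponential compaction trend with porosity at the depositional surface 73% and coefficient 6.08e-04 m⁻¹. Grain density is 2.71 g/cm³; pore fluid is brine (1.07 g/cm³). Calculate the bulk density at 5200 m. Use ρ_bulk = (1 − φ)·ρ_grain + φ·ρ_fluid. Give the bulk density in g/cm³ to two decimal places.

Working in km (1 km = 1000 m; k in km⁻¹ = k in m⁻¹ × 1000):
Porosity at depth: phi = 0.73·exp(−0.608×5.2) = 0.73×0.0424 = 0.0309
Bulk density: ρ_b = (1−phi)ρ_g + phi·ρ_f = 0.9691×2.71 + 0.0309×1.07
       = 2.626 + 0.033 = 2.659 g/cm³

2.66 g/cm³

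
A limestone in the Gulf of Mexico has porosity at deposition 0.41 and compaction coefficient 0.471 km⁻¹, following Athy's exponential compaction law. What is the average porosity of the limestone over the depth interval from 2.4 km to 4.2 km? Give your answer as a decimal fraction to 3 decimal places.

0.089

⟨n⟩ = (1/(z₂−z₁)) ∫ n₀ e^(−βz) dz = n₀·(e^(−β·z₁) − e^(−β·z₂)) / (β·(z₂−z₁))
e^(−0.471×2.4) = 0.3229; e^(−0.471×4.2) = 0.1383
⟨n⟩ = 0.41 × (0.3229 − 0.1383) / (0.471 × 1.8) = 0.41 × 0.2177 = 0.0893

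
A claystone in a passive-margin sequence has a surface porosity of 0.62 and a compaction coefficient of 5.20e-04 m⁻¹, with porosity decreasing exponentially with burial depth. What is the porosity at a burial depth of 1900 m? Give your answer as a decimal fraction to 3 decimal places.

Working in km (1 km = 1000 m; β in km⁻¹ = β in m⁻¹ × 1000):
φ = φ₀·exp(−β·d) = 0.62 × exp(−0.52 × 1.9) = 0.62 × exp(−0.988)
  = 0.62 × 0.3723 = 0.2308

0.231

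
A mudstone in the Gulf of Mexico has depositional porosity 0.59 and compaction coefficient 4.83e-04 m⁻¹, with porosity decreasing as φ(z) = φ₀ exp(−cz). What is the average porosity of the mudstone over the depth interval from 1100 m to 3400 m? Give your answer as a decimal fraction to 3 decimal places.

Working in km (1 km = 1000 m; c in km⁻¹ = c in m⁻¹ × 1000):
⟨φ⟩ = (1/(z₂−z₁)) ∫ φ₀ e^(−cz) dz = φ₀·(e^(−c·z₁) − e^(−c·z₂)) / (c·(z₂−z₁))
e^(−0.483×1.1) = 0.5878; e^(−0.483×3.4) = 0.1936
⟨φ⟩ = 0.59 × (0.5878 − 0.1936) / (0.483 × 2.3) = 0.59 × 0.3549 = 0.2094

0.209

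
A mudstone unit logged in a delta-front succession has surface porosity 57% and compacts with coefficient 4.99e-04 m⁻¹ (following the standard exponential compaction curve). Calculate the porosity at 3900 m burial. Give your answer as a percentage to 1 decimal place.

Working in km (1 km = 1000 m; c in km⁻¹ = c in m⁻¹ × 1000):
n = n₀·exp(−c·z) = 0.57 × exp(−0.499 × 3.9) = 0.57 × exp(−1.946)
  = 0.57 × 0.1428 = 0.0814

8.1%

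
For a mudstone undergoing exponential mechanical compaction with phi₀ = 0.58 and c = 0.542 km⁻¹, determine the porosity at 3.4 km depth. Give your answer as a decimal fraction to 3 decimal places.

phi = phi₀·exp(−c·d) = 0.58 × exp(−0.542 × 3.4) = 0.58 × exp(−1.843)
  = 0.58 × 0.1584 = 0.0919

0.092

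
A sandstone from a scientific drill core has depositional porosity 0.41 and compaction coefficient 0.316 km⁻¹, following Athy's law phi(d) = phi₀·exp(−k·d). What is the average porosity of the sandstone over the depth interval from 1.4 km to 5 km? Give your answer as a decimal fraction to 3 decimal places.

⟨phi⟩ = (1/(d₂−d₁)) ∫ phi₀ e^(−kd) dd = phi₀·(e^(−k·d₁) − e^(−k·d₂)) / (k·(d₂−d₁))
e^(−0.316×1.4) = 0.6425; e^(−0.316×5) = 0.2060
⟨phi⟩ = 0.41 × (0.6425 − 0.2060) / (0.316 × 3.6) = 0.41 × 0.3837 = 0.1573

0.157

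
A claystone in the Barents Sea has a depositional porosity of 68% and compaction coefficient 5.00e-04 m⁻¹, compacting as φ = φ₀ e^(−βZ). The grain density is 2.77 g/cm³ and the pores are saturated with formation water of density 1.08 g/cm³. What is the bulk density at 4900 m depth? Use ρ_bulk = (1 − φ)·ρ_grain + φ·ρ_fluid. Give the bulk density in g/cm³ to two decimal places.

Working in km (1 km = 1000 m; β in km⁻¹ = β in m⁻¹ × 1000):
Porosity at depth: φ = 0.68·exp(−0.5×4.9) = 0.68×0.0863 = 0.0587
Bulk density: ρ_b = (1−φ)ρ_g + φ·ρ_f = 0.9413×2.77 + 0.0587×1.08
       = 2.607 + 0.063 = 2.671 g/cm³

2.67 g/cm³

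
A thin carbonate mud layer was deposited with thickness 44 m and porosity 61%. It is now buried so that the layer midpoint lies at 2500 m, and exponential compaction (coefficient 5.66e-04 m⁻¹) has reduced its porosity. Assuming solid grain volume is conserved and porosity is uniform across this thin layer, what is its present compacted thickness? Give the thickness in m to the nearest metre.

Working in km (1 km = 1000 m; k in km⁻¹ = k in m⁻¹ × 1000):
Porosity at 2.5 km: φ = 0.61·exp(−0.566×2.5) = 0.1482
Solid-volume conservation: h(1−φ) = h₀(1−φ₀) ⇒ h = h₀·(1−φ₀)/(1−φ)
h = 0.044 × (1 − 0.61)/(1 − 0.1482) = 0.044 × 0.4578 = 0.0201 km

20 m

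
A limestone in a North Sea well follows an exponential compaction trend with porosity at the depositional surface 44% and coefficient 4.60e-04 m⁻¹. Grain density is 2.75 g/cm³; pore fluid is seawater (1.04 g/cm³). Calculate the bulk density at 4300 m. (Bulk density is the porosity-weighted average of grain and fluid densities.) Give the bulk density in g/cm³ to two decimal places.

2.65 g/cm³

Working in km (1 km = 1000 m; k in km⁻¹ = k in m⁻¹ × 1000):
Porosity at depth: φ = 0.44·exp(−0.46×4.3) = 0.44×0.1383 = 0.0609
Bulk density: ρ_b = (1−φ)ρ_g + φ·ρ_f = 0.9391×2.75 + 0.0609×1.04
       = 2.583 + 0.063 = 2.646 g/cm³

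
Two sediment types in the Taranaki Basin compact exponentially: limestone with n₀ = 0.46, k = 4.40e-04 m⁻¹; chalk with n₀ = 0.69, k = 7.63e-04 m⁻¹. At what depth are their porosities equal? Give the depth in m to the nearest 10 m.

1260 m

Working in km (1 km = 1000 m; k in km⁻¹ = k in m⁻¹ × 1000):
Set n₀ₐ e^(−kₐz) = n₀ᵦ e^(−kᵦz) ⇒ ln(n₀ₐ/n₀ᵦ) = (kₐ − kᵦ)·z
z = ln(0.46/0.69) / (0.44 − 0.763) = -0.4055 / -0.323 = 1.255 km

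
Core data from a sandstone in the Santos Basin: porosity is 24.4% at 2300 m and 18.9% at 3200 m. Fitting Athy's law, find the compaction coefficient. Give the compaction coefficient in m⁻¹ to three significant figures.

0.000284 m⁻¹

Working in km (1 km = 1000 m; β in km⁻¹ = β in m⁻¹ × 1000):
Athy: n(Z) = n₀ e^(−βZ) ⇒ n₁/n₂ = e^{β(Z₂−Z₁)} ⇒ β = ln(n₁/n₂)/(Z₂−Z₁)
β = ln(0.244/0.189) / (3.2 − 2.3) = ln(1.291) / 0.9 = 0.2554 / 0.9 = 0.2838 km⁻¹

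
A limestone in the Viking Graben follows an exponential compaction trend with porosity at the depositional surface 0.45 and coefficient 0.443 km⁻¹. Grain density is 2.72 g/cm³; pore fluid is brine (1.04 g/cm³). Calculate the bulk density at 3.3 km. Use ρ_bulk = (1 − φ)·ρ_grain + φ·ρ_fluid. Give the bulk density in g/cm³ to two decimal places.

2.54 g/cm³

Porosity at depth: phi = 0.45·exp(−0.443×3.3) = 0.45×0.2318 = 0.1043
Bulk density: ρ_b = (1−phi)ρ_g + phi·ρ_f = 0.8957×2.72 + 0.1043×1.04
       = 2.436 + 0.108 = 2.545 g/cm³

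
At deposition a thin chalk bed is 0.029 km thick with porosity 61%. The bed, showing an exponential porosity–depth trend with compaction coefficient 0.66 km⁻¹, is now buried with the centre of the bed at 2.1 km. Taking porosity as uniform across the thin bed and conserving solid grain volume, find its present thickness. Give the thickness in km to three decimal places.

0.013 km

Porosity at 2.1 km: n = 0.61·exp(−0.66×2.1) = 0.1525
Solid-volume conservation: h(1−n) = h₀(1−n₀) ⇒ h = h₀·(1−n₀)/(1−n)
h = 0.029 × (1 − 0.61)/(1 − 0.1525) = 0.029 × 0.4602 = 0.0133 km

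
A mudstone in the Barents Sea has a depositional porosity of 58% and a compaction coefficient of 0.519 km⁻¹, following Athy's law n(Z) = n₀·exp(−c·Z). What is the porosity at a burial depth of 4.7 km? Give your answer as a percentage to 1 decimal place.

5.1%

n = n₀·exp(−c·Z) = 0.58 × exp(−0.519 × 4.7) = 0.58 × exp(−2.439)
  = 0.58 × 0.0872 = 0.0506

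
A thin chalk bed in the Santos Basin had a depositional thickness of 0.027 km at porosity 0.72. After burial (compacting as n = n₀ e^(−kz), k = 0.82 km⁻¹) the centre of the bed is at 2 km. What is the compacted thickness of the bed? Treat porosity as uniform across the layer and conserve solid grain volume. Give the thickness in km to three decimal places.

Porosity at 2 km: n = 0.72·exp(−0.82×2) = 0.1397
Solid-volume conservation: h(1−n) = h₀(1−n₀) ⇒ h = h₀·(1−n₀)/(1−n)
h = 0.027 × (1 − 0.72)/(1 − 0.1397) = 0.027 × 0.3255 = 0.0088 km

0.009 km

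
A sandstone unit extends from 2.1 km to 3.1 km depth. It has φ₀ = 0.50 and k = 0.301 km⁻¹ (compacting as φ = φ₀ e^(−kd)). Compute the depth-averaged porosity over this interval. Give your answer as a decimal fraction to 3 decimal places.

0.229

⟨φ⟩ = (1/(d₂−d₁)) ∫ φ₀ e^(−kd) dd = φ₀·(e^(−k·d₁) − e^(−k·d₂)) / (k·(d₂−d₁))
e^(−0.301×2.1) = 0.5315; e^(−0.301×3.1) = 0.3933
⟨φ⟩ = 0.5 × (0.5315 − 0.3933) / (0.301 × 1) = 0.5 × 0.4589 = 0.2295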